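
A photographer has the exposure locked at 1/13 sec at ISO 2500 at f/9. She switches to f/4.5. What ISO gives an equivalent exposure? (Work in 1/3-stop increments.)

ISO 640

Aperture: f/9 → f/8 → f/7.1 → f/6.3 → f/5.6 → f/5 → f/4.5 — 2 stops larger aperture (brighter).
Need 2 stops darker from the ISO: 2500 → 2000 → 1600 → 1250 → 1000 → 800 → 640.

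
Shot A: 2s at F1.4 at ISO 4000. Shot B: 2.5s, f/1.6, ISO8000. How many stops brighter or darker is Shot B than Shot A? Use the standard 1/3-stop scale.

Aperture: f/1.4 → f/1.6 — 1/3 stop smaller aperture (darker).
Shutter speed: 2 → 2.5 — 1/3 stop slower (brighter).
ISO: 4000 → 5000 → 6400 → 8000 — 1 stop higher (brighter).
Net: −1/3 +1/3 +1 = +1 stop.

1 stop brighter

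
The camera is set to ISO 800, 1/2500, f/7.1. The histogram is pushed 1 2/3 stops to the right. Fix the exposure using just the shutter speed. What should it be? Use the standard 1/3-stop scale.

1/8000s

Overexposed by 1 2/3 stops → need 1 2/3 stops darker.
Shutter speed: 1/2500 → 1/3200 → 1/4000 → 1/5000 → 1/6400 → 1/8000.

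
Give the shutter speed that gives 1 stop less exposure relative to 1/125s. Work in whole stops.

1/250s

Shutter speed: 1/125 → 1/250 — 1 stop faster (darker).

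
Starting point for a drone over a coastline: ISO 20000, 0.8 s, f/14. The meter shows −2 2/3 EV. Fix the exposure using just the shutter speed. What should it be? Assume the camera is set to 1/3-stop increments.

Underexposed by 2 2/3 stops → need 2 2/3 stops brighter.
Shutter speed: 0.8 → 1 → 1.3 → 1.6 → 2 → 2.5 → 3.2 → 4 → 5.

5 s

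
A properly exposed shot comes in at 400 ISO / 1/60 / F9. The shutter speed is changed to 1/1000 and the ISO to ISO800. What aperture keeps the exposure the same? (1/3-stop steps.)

Shutter speed: 1/60 → 1/80 → 1/100 → 1/125 → 1/160 → 1/200 → 1/250 → 1/320 → 1/400 → 1/500 → 1/640 → 1/800 → 1/1000 — 4 stops faster (darker).
ISO: 400 → 500 → 640 → 800 — 1 stop higher (brighter).
Net change so far: 3 stops darker. Offset with the aperture: f/9 → f/8 → f/7.1 → f/6.3 → f/5.6 → f/5 → f/4.5 → f/4 → f/3.5 → f/3.2.

f/3.2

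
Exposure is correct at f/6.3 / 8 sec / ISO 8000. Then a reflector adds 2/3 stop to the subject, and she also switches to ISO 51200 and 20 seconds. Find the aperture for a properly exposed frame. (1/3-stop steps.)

Scene light: 2/3 stop brighter.
ISO: 8000 → 10000 → 12800 → 16000 → 20000 → 25600 → 32000 → 40000 → 51200 — 2 2/3 stops higher (brighter).
Shutter speed: 8 → 10 → 13 → 15 → 20 — 1 1/3 stops slower (brighter).
Net so far: 4 2/3 stops brighter. Aperture: f/6.3 → f/7.1 → f/8 → f/9 → f/10 → f/11 → f/13 → f/14 → f/16 → f/18 → f/20 → f/22 → f/25 → f/29 → f/32.

f/32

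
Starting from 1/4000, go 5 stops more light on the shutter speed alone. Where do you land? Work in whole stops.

1/125s

Shutter speed: 1/4000 → 1/2000 → 1/1000 → 1/500 → 1/250 → 1/125 — 5 stops longer (brighter).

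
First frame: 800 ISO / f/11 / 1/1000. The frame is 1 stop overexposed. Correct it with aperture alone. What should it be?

Overexposed by 1 stop → need 1 stop darker.
Aperture: f/11 → f/16.

f/16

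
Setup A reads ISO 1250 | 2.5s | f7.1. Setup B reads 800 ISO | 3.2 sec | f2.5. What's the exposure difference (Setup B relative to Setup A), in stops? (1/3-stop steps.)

2 2/3 stops brighter

Aperture: f/7.1 → f/6.3 → f/5.6 → f/5 → f/4.5 → f/4 → f/3.5 → f/3.2 → f/2.8 → f/2.5 — 3 stops opened up (brighter).
Shutter speed: 2.5 → 3.2 — 1/3 stop slower (brighter).
ISO: 1250 → 1000 → 800 — 2/3 stop lower (darker).
Net: +3 +1/3 −2/3 = +2 2/3 stops.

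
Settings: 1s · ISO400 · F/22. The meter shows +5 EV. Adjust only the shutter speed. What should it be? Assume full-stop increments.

Overexposed by 5 stops → need 5 stops darker.
Shutter speed: 1 → 1/2 → 1/4 → 1/8 → 1/15 → 1/30.

1/30s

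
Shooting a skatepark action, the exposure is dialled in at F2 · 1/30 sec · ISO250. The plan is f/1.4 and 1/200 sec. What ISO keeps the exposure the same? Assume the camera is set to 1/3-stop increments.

ISO 800

Aperture: f/2 → f/1.8 → f/1.6 → f/1.4 — 1 stop larger aperture (brighter).
Shutter speed: 1/30 → 1/40 → 1/50 → 1/60 → 1/80 → 1/100 → 1/125 → 1/160 → 1/200 — 2 2/3 stops faster (darker).
Net change so far: 1 2/3 stops darker. Offset with the ISO: 250 → 320 → 400 → 500 → 640 → 800.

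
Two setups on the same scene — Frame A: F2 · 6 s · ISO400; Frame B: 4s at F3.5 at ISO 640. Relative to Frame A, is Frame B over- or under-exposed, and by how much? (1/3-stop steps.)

1 2/3 stops darker

Aperture: f/2 → f/2.2 → f/2.5 → f/2.8 → f/3.2 → f/3.5 — 1 2/3 stops stopped down (darker).
Shutter speed: 6 → 5 → 4 — 2/3 stop shorter (darker).
ISO: 400 → 500 → 640 — 2/3 stop raised (brighter).
Net: −1 2/3 −2/3 +2/3 = −1 2/3 stops.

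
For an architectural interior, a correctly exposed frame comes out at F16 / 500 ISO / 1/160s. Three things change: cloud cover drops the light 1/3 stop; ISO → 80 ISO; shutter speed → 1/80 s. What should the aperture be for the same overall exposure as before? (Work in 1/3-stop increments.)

f/8

Scene light: 1/3 stop darker.
ISO: 500 → 400 → 320 → 250 → 200 → 160 → 125 → 100 → 80 — 2 2/3 stops lower (darker).
Shutter speed: 1/160 → 1/125 → 1/100 → 1/80 — 1 stop slower (brighter).
Net so far: 2 stops darker. Aperture: f/16 → f/14 → f/13 → f/11 → f/10 → f/9 → f/8.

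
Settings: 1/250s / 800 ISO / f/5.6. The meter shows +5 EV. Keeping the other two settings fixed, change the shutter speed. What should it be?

Overexposed by 5 stops → need 5 stops darker.
Shutter speed: 1/250 → 1/500 → 1/1000 → 1/2000 → 1/4000 → 1/8000.

1/8000s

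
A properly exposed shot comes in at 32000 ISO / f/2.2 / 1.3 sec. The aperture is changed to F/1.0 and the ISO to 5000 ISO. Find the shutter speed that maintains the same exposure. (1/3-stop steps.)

Aperture: f/2.2 → f/2 → f/1.8 → f/1.6 → f/1.4 → f/1.2 → f/1.1 → f/1.0 — 2 1/3 stops wider (brighter).
ISO: 32000 → 25600 → 20000 → 16000 → 12800 → 10000 → 8000 → 6400 → 5000 — 2 2/3 stops lower (darker).
Net change so far: 1/3 stop darker. Offset with the shutter speed: 1.3 → 1.6.

1.6 s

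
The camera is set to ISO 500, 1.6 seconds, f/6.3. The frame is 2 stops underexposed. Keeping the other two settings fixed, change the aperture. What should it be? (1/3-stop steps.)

Underexposed by 2 stops → need 2 stops brighter.
Aperture: f/6.3 → f/5.6 → f/5 → f/4.5 → f/4 → f/3.5 → f/3.2.

f/3.2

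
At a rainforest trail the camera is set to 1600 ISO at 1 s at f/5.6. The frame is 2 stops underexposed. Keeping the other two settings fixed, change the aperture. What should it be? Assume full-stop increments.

Underexposed by 2 stops → need 2 stops brighter.
Aperture: f/5.6 → f/4 → f/2.8.

f/2.8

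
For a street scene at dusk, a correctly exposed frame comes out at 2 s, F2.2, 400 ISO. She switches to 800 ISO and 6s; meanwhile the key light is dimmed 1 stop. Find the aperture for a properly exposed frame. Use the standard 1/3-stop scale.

Scene light: 1 stop darker.
ISO: 400 → 500 → 640 → 800 — 1 stop raised (brighter).
Shutter speed: 2 → 2.5 → 3.2 → 4 → 5 → 6 — 1 2/3 stops longer (brighter).
Net so far: 1 2/3 stops brighter. Aperture: f/2.2 → f/2.5 → f/2.8 → f/3.2 → f/3.5 → f/4.

f/4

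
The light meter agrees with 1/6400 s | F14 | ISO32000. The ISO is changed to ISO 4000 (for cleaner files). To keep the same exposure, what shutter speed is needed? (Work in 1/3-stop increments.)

1/800s

ISO: 32000 → 25600 → 20000 → 16000 → 12800 → 10000 → 8000 → 6400 → 5000 → 4000 — 3 stops dropped (darker).
Need 3 stops brighter from the shutter speed: 1/6400 → 1/5000 → 1/4000 → 1/3200 → 1/2500 → 1/2000 → 1/1600 → 1/1250 → 1/1000 → 1/800.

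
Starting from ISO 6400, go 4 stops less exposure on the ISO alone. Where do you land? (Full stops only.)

ISO 400

ISO: 6400 → 3200 → 1600 → 800 → 400 — 4 stops dropped (darker).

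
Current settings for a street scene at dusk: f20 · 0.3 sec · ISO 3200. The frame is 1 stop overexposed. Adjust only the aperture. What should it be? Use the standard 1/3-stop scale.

f/29

Overexposed by 1 stop → need 1 stop darker.
Aperture: f/20 → f/22 → f/25 → f/29.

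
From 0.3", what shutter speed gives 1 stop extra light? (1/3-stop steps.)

0.6 s

Shutter speed: 0.3 → 0.4 → 0.5 → 0.6 — 1 stop slower (brighter).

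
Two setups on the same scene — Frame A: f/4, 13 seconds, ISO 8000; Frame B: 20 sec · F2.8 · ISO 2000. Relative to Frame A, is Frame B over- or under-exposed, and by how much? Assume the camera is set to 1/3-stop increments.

Aperture: f/4 → f/3.5 → f/3.2 → f/2.8 — 1 stop wider (brighter).
Shutter speed: 13 → 15 → 20 — 2/3 stop longer (brighter).
ISO: 8000 → 6400 → 5000 → 4000 → 3200 → 2500 → 2000 — 2 stops dropped (darker).
Net: +1 +2/3 −2 = −1/3 stops.

1/3 stop darker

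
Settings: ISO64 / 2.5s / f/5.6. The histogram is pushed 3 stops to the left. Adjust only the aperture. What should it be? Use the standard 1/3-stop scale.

Underexposed by 3 stops → need 3 stops brighter.
Aperture: f/5.6 → f/5 → f/4.5 → f/4 → f/3.5 → f/3.2 → f/2.8 → f/2.5 → f/2.2 → f/2.

f/2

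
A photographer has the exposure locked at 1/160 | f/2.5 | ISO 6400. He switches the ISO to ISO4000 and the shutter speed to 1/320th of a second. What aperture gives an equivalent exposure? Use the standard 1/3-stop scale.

ISO: 6400 → 5000 → 4000 — 2/3 stop lower (darker).
Shutter speed: 1/160 → 1/200 → 1/250 → 1/320 — 1 stop faster (darker).
Net change so far: 1 2/3 stops darker. Offset with the aperture: f/2.5 → f/2.2 → f/2 → f/1.8 → f/1.6 → f/1.4.

f/1.4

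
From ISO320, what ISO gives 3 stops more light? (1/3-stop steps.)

ISO: 320 → 400 → 500 → 640 → 800 → 1000 → 1250 → 1600 → 2000 → 2500 — 3 stops higher (brighter).

ISO 2500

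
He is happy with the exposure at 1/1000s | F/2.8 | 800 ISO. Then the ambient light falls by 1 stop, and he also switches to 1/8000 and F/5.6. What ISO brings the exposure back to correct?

ISO 51200

Scene light: 1 stop darker.
Shutter speed: 1/1000 → 1/2000 → 1/4000 → 1/8000 — 3 stops faster (darker).
Aperture: f/2.8 → f/4 → f/5.6 — 2 stops smaller aperture (darker).
Net so far: 6 stops darker. ISO: 800 → 1600 → 3200 → 6400 → 12800 → 25600 → 51200.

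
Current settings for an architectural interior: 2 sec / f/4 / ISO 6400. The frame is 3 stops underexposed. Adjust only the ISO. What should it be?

Underexposed by 3 stops → need 3 stops brighter.
ISO: 6400 → 12800 → 25600 → 51200.

ISO 51200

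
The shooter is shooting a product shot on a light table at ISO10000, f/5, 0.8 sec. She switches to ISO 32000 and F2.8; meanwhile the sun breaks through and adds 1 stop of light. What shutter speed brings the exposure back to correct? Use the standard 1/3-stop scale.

Scene light: 1 stop brighter.
ISO: 10000 → 12800 → 16000 → 20000 → 25600 → 32000 — 1 2/3 stops higher (brighter).
Aperture: f/5 → f/4.5 → f/4 → f/3.5 → f/3.2 → f/2.8 — 1 2/3 stops larger aperture (brighter).
Net so far: 4 1/3 stops brighter. Shutter speed: 0.8 → 0.6 → 0.5 → 0.4 → 0.3 → 1/4 → 1/5 → 1/6 → 1/8 → 1/10 → 1/13 → 1/15 → 1/20 → 1/25.

1/25s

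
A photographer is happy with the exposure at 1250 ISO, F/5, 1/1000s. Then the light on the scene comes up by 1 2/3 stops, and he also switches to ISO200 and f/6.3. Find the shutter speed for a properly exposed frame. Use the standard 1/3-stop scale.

1/320s

Scene light: 1 2/3 stops brighter.
ISO: 1250 → 1000 → 800 → 640 → 500 → 400 → 320 → 250 → 200 — 2 2/3 stops lower (darker).
Aperture: f/5 → f/5.6 → f/6.3 — 2/3 stop stopped down (darker).
Net so far: 1 2/3 stops darker. Shutter speed: 1/1000 → 1/800 → 1/640 → 1/500 → 1/400 → 1/320.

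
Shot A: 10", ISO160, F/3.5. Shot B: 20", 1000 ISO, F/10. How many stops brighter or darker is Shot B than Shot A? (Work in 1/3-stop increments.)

Aperture: f/3.5 → f/4 → f/4.5 → f/5 → f/5.6 → f/6.3 → f/7.1 → f/8 → f/9 → f/10 — 3 stops smaller aperture (darker).
Shutter speed: 10 → 13 → 15 → 20 — 1 stop longer (brighter).
ISO: 160 → 200 → 250 → 320 → 400 → 500 → 640 → 800 → 1000 — 2 2/3 stops higher (brighter).
Net: −3 +1 +2 2/3 = +2/3 stops.

2/3 stop brighter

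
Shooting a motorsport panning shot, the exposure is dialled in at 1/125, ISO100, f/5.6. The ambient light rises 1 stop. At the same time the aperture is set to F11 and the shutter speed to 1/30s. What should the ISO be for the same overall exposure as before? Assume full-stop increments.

Scene light: 1 stop brighter.
Aperture: f/5.6 → f/8 → f/11 — 2 stops stopped down (darker).
Shutter speed: 1/125 → 1/60 → 1/30 — 2 stops longer (brighter).
Net so far: 1 stop brighter. ISO: 100 → 50.

ISO 50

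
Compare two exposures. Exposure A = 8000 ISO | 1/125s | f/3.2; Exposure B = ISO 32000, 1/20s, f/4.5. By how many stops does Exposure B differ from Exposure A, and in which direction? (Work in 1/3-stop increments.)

Aperture: f/3.2 → f/3.5 → f/4 → f/4.5 — 1 stop smaller aperture (darker).
Shutter speed: 1/125 → 1/100 → 1/80 → 1/60 → 1/50 → 1/40 → 1/30 → 1/25 → 1/20 — 2 2/3 stops longer (brighter).
ISO: 8000 → 10000 → 12800 → 16000 → 20000 → 25600 → 32000 — 2 stops raised (brighter).
Net: −1 +2 2/3 +2 = +3 2/3 stops.

3 2/3 stops brighter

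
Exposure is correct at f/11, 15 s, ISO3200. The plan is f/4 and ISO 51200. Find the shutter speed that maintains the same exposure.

Aperture: f/11 → f/8 → f/5.6 → f/4 — 3 stops opened up (brighter).
ISO: 3200 → 6400 → 12800 → 25600 → 51200 — 4 stops raised (brighter).
Net change so far: 7 stops brighter. Offset with the shutter speed: 15 → 8 → 4 → 2 → 1 → 1/2 → 1/4 → 1/8.

1/8s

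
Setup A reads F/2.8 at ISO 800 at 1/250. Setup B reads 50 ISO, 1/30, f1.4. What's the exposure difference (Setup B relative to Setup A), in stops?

1 stop brighter

Aperture: f/2.8 → f/2 → f/1.4 — 2 stops wider (brighter).
Shutter speed: 1/250 → 1/125 → 1/60 → 1/30 — 3 stops slower (brighter).
ISO: 800 → 400 → 200 → 100 → 50 — 4 stops lower (darker).
Net: +2 +3 −4 = +1 stop.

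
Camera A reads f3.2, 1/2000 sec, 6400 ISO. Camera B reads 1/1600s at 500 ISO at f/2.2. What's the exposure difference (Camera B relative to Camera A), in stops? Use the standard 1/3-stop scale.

2 1/3 stops darker

Aperture: f/3.2 → f/2.8 → f/2.5 → f/2.2 — 1 stop opened up (brighter).
Shutter speed: 1/2000 → 1/1600 — 1/3 stop longer (brighter).
ISO: 6400 → 5000 → 4000 → 3200 → 2500 → 2000 → 1600 → 1250 → 1000 → 800 → 640 → 500 — 3 2/3 stops dropped (darker).
Net: +1 +1/3 −3 2/3 = −2 1/3 stops.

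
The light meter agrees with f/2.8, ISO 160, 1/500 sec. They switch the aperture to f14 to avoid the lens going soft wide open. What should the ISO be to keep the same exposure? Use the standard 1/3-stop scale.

Aperture: f/2.8 → f/3.2 → f/3.5 → f/4 → f/4.5 → f/5 → f/5.6 → f/6.3 → f/7.1 → f/8 → f/9 → f/10 → f/11 → f/13 → f/14 — 4 2/3 stops stopped down (darker).
Need 4 2/3 stops brighter from the ISO: 160 → 200 → 250 → 320 → 400 → 500 → 640 → 800 → 1000 → 1250 → 1600 → 2000 → 2500 → 3200 → 4000.

ISO 4000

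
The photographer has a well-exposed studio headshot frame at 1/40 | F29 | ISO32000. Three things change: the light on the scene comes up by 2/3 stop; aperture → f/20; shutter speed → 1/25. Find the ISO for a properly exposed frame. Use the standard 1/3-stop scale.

Scene light: 2/3 stop brighter.
Aperture: f/29 → f/25 → f/22 → f/20 — 1 stop opened up (brighter).
Shutter speed: 1/40 → 1/30 → 1/25 — 2/3 stop longer (brighter).
Net so far: 2 1/3 stops brighter. ISO: 32000 → 25600 → 20000 → 16000 → 12800 → 10000 → 8000 → 6400.

ISO 6400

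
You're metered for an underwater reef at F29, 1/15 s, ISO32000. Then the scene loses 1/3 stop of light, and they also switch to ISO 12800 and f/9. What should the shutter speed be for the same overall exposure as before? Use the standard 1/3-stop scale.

1/50s

Scene light: 1/3 stop darker.
ISO: 32000 → 25600 → 20000 → 16000 → 12800 — 1 1/3 stops lower (darker).
Aperture: f/29 → f/25 → f/22 → f/20 → f/18 → f/16 → f/14 → f/13 → f/11 → f/10 → f/9 — 3 1/3 stops wider (brighter).
Net so far: 1 2/3 stops brighter. Shutter speed: 1/15 → 1/20 → 1/25 → 1/30 → 1/40 → 1/50.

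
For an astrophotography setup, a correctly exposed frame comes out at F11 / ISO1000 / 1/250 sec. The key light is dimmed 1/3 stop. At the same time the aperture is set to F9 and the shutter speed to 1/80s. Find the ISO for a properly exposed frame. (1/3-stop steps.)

Scene light: 1/3 stop darker.
Aperture: f/11 → f/10 → f/9 — 2/3 stop opened up (brighter).
Shutter speed: 1/250 → 1/200 → 1/160 → 1/125 → 1/100 → 1/80 — 1 2/3 stops longer (brighter).
Net so far: 2 stops brighter. ISO: 1000 → 800 → 640 → 500 → 400 → 320 → 250.

ISO 250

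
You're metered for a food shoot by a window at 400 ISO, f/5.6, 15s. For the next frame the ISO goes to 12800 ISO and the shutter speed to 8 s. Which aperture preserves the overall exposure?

ISO: 400 → 800 → 1600 → 3200 → 6400 → 12800 — 5 stops higher (brighter).
Shutter speed: 15 → 8 — 1 stop faster (darker).
Net change so far: 4 stops brighter. Offset with the aperture: f/5.6 → f/8 → f/11 → f/16 → f/22.

f/22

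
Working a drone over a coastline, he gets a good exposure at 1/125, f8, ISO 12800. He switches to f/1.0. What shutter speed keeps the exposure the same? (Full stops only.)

1/8000s

Aperture: f/8 → f/5.6 → f/4 → f/2.8 → f/2 → f/1.4 → f/1.0 — 6 stops wider (brighter).
Need 6 stops darker from the shutter speed: 1/125 → 1/250 → 1/500 → 1/1000 → 1/2000 → 1/4000 → 1/8000.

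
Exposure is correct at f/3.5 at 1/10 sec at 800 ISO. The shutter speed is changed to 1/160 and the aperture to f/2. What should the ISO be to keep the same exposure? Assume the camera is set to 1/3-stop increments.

ISO 4000

Shutter speed: 1/10 → 1/13 → 1/15 → 1/20 → 1/25 → 1/30 → 1/40 → 1/50 → 1/60 → 1/80 → 1/100 → 1/125 → 1/160 — 4 stops shorter (darker).
Aperture: f/3.5 → f/3.2 → f/2.8 → f/2.5 → f/2.2 → f/2 — 1 2/3 stops wider (brighter).
Net change so far: 2 1/3 stops darker. Offset with the ISO: 800 → 1000 → 1250 → 1600 → 2000 → 2500 → 3200 → 4000.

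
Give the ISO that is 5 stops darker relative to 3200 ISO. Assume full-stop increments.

ISO 100

ISO: 3200 → 1600 → 800 → 400 → 200 → 100 — 5 stops dropped (darker).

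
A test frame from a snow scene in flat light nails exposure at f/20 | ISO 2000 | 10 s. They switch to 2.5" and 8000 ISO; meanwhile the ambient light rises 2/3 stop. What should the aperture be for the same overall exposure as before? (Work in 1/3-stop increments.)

Scene light: 2/3 stop brighter.
Shutter speed: 10 → 8 → 6 → 5 → 4 → 3.2 → 2.5 — 2 stops shorter (darker).
ISO: 2000 → 2500 → 3200 → 4000 → 5000 → 6400 → 8000 — 2 stops raised (brighter).
Net so far: 2/3 stop brighter. Aperture: f/20 → f/22 → f/25.

f/25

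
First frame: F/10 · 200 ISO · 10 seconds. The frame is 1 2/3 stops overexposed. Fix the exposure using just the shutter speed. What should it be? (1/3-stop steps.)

Overexposed by 1 2/3 stops → need 1 2/3 stops darker.
Shutter speed: 10 → 8 → 6 → 5 → 4 → 3.2.

3.2 s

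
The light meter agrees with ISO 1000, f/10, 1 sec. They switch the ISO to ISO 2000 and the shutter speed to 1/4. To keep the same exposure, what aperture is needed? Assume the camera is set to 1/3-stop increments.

f/7.1

ISO: 1000 → 1250 → 1600 → 2000 — 1 stop higher (brighter).
Shutter speed: 1 → 0.8 → 0.6 → 0.5 → 0.4 → 0.3 → 1/4 — 2 stops faster (darker).
Net change so far: 1 stop darker. Offset with the aperture: f/10 → f/9 → f/8 → f/7.1.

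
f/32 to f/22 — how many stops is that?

1 stop

f/32 → f/22 — count the steps: 1 stop.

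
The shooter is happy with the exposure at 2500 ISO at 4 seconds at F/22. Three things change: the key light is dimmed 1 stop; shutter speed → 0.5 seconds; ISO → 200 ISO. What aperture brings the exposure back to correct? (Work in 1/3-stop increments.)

Scene light: 1 stop darker.
Shutter speed: 4 → 3.2 → 2.5 → 2 → 1.6 → 1.3 → 1 → 0.8 → 0.6 → 0.5 — 3 stops faster (darker).
ISO: 2500 → 2000 → 1600 → 1250 → 1000 → 800 → 640 → 500 → 400 → 320 → 250 → 200 — 3 2/3 stops lower (darker).
Net so far: 7 2/3 stops darker. Aperture: f/22 → f/20 → f/18 → f/16 → f/14 → f/13 → f/11 → f/10 → f/9 → f/8 → f/7.1 → f/6.3 → f/5.6 → f/5 → f/4.5 → f/4 → f/3.5 → f/3.2 → f/2.8 → f/2.5 → f/2.2 → f/2 → f/1.8 → f/1.6.

f/1.6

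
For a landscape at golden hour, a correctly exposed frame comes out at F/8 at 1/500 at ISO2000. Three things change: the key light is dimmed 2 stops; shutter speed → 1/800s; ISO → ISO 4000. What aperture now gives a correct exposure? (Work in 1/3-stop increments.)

Scene light: 2 stops darker.
Shutter speed: 1/500 → 1/640 → 1/800 — 2/3 stop faster (darker).
ISO: 2000 → 2500 → 3200 → 4000 — 1 stop raised (brighter).
Net so far: 1 2/3 stops darker. Aperture: f/8 → f/7.1 → f/6.3 → f/5.6 → f/5 → f/4.5.

f/4.5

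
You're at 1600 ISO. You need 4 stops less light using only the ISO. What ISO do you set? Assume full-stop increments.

ISO: 1600 → 800 → 400 → 200 → 100 — 4 stops lower (darker).

ISO 100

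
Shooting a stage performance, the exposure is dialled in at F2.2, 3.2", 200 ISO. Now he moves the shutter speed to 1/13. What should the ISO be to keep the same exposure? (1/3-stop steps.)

Shutter speed: 3.2 → 2.5 → 2 → 1.6 → 1.3 → 1 → 0.8 → 0.6 → 0.5 → 0.4 → 0.3 → 1/4 → 1/5 → 1/6 → 1/8 → 1/10 → 1/13 — 5 1/3 stops shorter (darker).
Need 5 1/3 stops brighter from the ISO: 200 → 250 → 320 → 400 → 500 → 640 → 800 → 1000 → 1250 → 1600 → 2000 → 2500 → 3200 → 4000 → 5000 → 6400 → 8000.

ISO 8000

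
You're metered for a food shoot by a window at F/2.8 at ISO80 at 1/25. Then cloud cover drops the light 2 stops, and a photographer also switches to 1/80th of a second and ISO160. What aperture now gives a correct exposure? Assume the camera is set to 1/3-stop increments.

Scene light: 2 stops darker.
Shutter speed: 1/25 → 1/30 → 1/40 → 1/50 → 1/60 → 1/80 — 1 2/3 stops shorter (darker).
ISO: 80 → 100 → 125 → 160 — 1 stop raised (brighter).
Net so far: 2 2/3 stops darker. Aperture: f/2.8 → f/2.5 → f/2.2 → f/2 → f/1.8 → f/1.6 → f/1.4 → f/1.2 → f/1.1.

f/1.1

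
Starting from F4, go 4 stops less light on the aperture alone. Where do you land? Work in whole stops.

Aperture: f/4 → f/5.6 → f/8 → f/11 → f/16 — 4 stops smaller aperture (darker).

f/16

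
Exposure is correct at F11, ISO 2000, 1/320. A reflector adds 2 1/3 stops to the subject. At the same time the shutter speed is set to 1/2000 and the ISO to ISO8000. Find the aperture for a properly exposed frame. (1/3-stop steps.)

f/20

Scene light: 2 1/3 stops brighter.
Shutter speed: 1/320 → 1/400 → 1/500 → 1/640 → 1/800 → 1/1000 → 1/1250 → 1/1600 → 1/2000 — 2 2/3 stops faster (darker).
ISO: 2000 → 2500 → 3200 → 4000 → 5000 → 6400 → 8000 — 2 stops higher (brighter).
Net so far: 1 2/3 stops brighter. Aperture: f/11 → f/13 → f/14 → f/16 → f/18 → f/20.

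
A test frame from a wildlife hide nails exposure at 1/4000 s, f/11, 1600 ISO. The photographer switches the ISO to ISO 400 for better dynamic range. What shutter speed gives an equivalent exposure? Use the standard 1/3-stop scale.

ISO: 1600 → 1250 → 1000 → 800 → 640 → 500 → 400 — 2 stops dropped (darker).
Need 2 stops brighter from the shutter speed: 1/4000 → 1/3200 → 1/2500 → 1/2000 → 1/1600 → 1/1250 → 1/1000.

1/1000s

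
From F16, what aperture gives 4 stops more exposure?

f/4

Aperture: f/16 → f/11 → f/8 → f/5.6 → f/4 — 4 stops larger aperture (brighter).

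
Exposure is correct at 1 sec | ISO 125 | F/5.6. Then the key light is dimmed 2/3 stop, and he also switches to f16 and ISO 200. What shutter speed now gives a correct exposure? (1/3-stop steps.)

Scene light: 2/3 stop darker.
Aperture: f/5.6 → f/6.3 → f/7.1 → f/8 → f/9 → f/10 → f/11 → f/13 → f/14 → f/16 — 3 stops narrower (darker).
ISO: 125 → 160 → 200 — 2/3 stop higher (brighter).
Net so far: 3 stops darker. Shutter speed: 1 → 1.3 → 1.6 → 2 → 2.5 → 3.2 → 4 → 5 → 6 → 8.

8 s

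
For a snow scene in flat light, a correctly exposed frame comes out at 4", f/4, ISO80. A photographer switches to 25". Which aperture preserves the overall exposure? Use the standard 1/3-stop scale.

Shutter speed: 4 → 5 → 6 → 8 → 10 → 13 → 15 → 20 → 25 — 2 2/3 stops longer (brighter).
Need 2 2/3 stops darker from the aperture: f/4 → f/4.5 → f/5 → f/5.6 → f/6.3 → f/7.1 → f/8 → f/9 → f/10.

f/10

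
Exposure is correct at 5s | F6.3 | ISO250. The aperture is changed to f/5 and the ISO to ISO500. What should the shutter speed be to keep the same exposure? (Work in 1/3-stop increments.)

1.6 s

Aperture: f/6.3 → f/5.6 → f/5 — 2/3 stop wider (brighter).
ISO: 250 → 320 → 400 → 500 — 1 stop higher (brighter).
Net change so far: 1 2/3 stops brighter. Offset with the shutter speed: 5 → 4 → 3.2 → 2.5 → 2 → 1.6.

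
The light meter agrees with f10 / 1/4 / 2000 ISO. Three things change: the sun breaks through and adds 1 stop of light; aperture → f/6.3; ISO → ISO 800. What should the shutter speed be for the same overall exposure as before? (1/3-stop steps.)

1/8s

Scene light: 1 stop brighter.
Aperture: f/10 → f/9 → f/8 → f/7.1 → f/6.3 — 1 1/3 stops larger aperture (brighter).
ISO: 2000 → 1600 → 1250 → 1000 → 800 — 1 1/3 stops dropped (darker).
Net so far: 1 stop brighter. Shutter speed: 1/4 → 1/5 → 1/6 → 1/8.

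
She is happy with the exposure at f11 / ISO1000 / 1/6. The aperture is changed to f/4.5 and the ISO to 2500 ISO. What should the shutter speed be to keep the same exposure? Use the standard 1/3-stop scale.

Aperture: f/11 → f/10 → f/9 → f/8 → f/7.1 → f/6.3 → f/5.6 → f/5 → f/4.5 — 2 2/3 stops opened up (brighter).
ISO: 1000 → 1250 → 1600 → 2000 → 2500 — 1 1/3 stops higher (brighter).
Net change so far: 4 stops brighter. Offset with the shutter speed: 1/6 → 1/8 → 1/10 → 1/13 → 1/15 → 1/20 → 1/25 → 1/30 → 1/40 → 1/50 → 1/60 → 1/80 → 1/100.

1/100s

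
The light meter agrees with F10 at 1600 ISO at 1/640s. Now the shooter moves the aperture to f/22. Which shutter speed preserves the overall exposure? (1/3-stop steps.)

Aperture: f/10 → f/11 → f/13 → f/14 → f/16 → f/18 → f/20 → f/22 — 2 1/3 stops narrower (darker).
Need 2 1/3 stops brighter from the shutter speed: 1/640 → 1/500 → 1/400 → 1/320 → 1/250 → 1/200 → 1/160 → 1/125.

1/125s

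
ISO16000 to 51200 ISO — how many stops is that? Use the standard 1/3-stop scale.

16000 → 20000 → 25600 → 32000 → 40000 → 51200 — count the steps: 5 third-stops = 1 2/3 stops.

1 2/3 stops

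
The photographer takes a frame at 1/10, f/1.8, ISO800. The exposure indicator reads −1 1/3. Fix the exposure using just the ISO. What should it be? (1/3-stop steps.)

Underexposed by 1 1/3 stops → need 1 1/3 stops brighter.
ISO: 800 → 1000 → 1250 → 1600 → 2000.

ISO 2000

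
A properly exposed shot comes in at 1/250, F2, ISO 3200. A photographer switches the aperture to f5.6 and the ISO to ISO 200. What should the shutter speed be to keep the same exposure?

1/2s

Aperture: f/2 → f/2.8 → f/4 → f/5.6 — 3 stops narrower (darker).
ISO: 3200 → 1600 → 800 → 400 → 200 — 4 stops lower (darker).
Net change so far: 7 stops darker. Offset with the shutter speed: 1/250 → 1/125 → 1/60 → 1/30 → 1/15 → 1/8 → 1/4 → 1/2.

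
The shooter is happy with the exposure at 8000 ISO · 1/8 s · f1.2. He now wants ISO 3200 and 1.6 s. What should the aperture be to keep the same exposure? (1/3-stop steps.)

f/2.8

ISO: 8000 → 6400 → 5000 → 4000 → 3200 — 1 1/3 stops dropped (darker).
Shutter speed: 1/8 → 1/6 → 1/5 → 1/4 → 0.3 → 0.4 → 0.5 → 0.6 → 0.8 → 1 → 1.3 → 1.6 — 3 2/3 stops longer (brighter).
Net change so far: 2 1/3 stops brighter. Offset with the aperture: f/1.2 → f/1.4 → f/1.6 → f/1.8 → f/2 → f/2.2 → f/2.5 → f/2.8.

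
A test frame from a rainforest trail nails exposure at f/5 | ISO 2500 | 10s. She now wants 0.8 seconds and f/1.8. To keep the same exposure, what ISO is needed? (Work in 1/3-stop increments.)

ISO 4000

Shutter speed: 10 → 8 → 6 → 5 → 4 → 3.2 → 2.5 → 2 → 1.6 → 1.3 → 1 → 0.8 — 3 2/3 stops faster (darker).
Aperture: f/5 → f/4.5 → f/4 → f/3.5 → f/3.2 → f/2.8 → f/2.5 → f/2.2 → f/2 → f/1.8 — 3 stops opened up (brighter).
Net change so far: 2/3 stop darker. Offset with the ISO: 2500 → 3200 → 4000.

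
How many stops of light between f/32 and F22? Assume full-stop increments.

1 stop

f/32 → f/22 — count the steps: 1 stop.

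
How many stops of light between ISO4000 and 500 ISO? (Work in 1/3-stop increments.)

3 stops

4000 → 3200 → 2500 → 2000 → 1600 → 1250 → 1000 → 800 → 640 → 500 — count the steps: 9 third-stops = 3 stops.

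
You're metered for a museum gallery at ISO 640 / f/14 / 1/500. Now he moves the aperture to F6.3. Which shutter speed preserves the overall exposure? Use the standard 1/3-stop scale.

Aperture: f/14 → f/13 → f/11 → f/10 → f/9 → f/8 → f/7.1 → f/6.3 — 2 1/3 stops larger aperture (brighter).
Need 2 1/3 stops darker from the shutter speed: 1/500 → 1/640 → 1/800 → 1/1000 → 1/1250 → 1/1600 → 1/2000 → 1/2500.

1/2500s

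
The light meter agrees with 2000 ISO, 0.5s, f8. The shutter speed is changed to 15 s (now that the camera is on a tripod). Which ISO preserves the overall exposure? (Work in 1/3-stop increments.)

Shutter speed: 0.5 → 0.6 → 0.8 → 1 → 1.3 → 1.6 → 2 → 2.5 → 3.2 → 4 → 5 → 6 → 8 → 10 → 13 → 15 — 5 stops longer (brighter).
Need 5 stops darker from the ISO: 2000 → 1600 → 1250 → 1000 → 800 → 640 → 500 → 400 → 320 → 250 → 200 → 160 → 125 → 100 → 80 → 64.

ISO 64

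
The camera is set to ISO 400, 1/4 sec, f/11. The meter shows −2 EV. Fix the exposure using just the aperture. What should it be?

f/5.6

Underexposed by 2 stops → need 2 stops brighter.
Aperture: f/11 → f/8 → f/5.6.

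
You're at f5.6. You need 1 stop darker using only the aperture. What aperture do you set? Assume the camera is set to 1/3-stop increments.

Aperture: f/5.6 → f/6.3 → f/7.1 → f/8 — 1 stop stopped down (darker).

f/8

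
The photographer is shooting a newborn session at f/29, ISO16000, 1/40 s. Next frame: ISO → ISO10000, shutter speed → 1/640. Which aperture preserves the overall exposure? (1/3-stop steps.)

f/5.6

ISO: 16000 → 12800 → 10000 — 2/3 stop dropped (darker).
Shutter speed: 1/40 → 1/50 → 1/60 → 1/80 → 1/100 → 1/125 → 1/160 → 1/200 → 1/250 → 1/320 → 1/400 → 1/500 → 1/640 — 4 stops faster (darker).
Net change so far: 4 2/3 stops darker. Offset with the aperture: f/29 → f/25 → f/22 → f/20 → f/18 → f/16 → f/14 → f/13 → f/11 → f/10 → f/9 → f/8 → f/7.1 → f/6.3 → f/5.6.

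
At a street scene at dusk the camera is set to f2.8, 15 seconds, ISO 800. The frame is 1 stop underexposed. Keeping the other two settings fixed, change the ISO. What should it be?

Underexposed by 1 stop → need 1 stop brighter.
ISO: 800 → 1600.

ISO 1600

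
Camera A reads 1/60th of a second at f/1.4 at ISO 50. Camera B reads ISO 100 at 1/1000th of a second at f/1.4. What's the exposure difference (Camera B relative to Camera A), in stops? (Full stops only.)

3 stops darker

Aperture: unchanged.
Shutter speed: 1/60 → 1/125 → 1/250 → 1/500 → 1/1000 — 4 stops faster (darker).
ISO: 50 → 100 — 1 stop higher (brighter).
Net: −4 +1 = −3 stops.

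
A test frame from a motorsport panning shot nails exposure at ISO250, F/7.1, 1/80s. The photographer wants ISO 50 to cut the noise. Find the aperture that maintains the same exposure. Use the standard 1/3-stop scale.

ISO: 250 → 200 → 160 → 125 → 100 → 80 → 64 → 50 — 2 1/3 stops lower (darker).
Need 2 1/3 stops brighter from the aperture: f/7.1 → f/6.3 → f/5.6 → f/5 → f/4.5 → f/4 → f/3.5 → f/3.2.

f/3.2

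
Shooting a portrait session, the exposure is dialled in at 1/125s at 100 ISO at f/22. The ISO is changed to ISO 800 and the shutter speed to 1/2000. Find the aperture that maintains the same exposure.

f/16

ISO: 100 → 200 → 400 → 800 — 3 stops higher (brighter).
Shutter speed: 1/125 → 1/250 → 1/500 → 1/1000 → 1/2000 — 4 stops faster (darker).
Net change so far: 1 stop darker. Offset with the aperture: f/22 → f/16.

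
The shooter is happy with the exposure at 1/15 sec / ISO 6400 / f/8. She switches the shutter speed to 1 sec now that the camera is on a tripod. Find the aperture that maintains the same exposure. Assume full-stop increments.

Shutter speed: 1/15 → 1/8 → 1/4 → 1/2 → 1 — 4 stops slower (brighter).
Need 4 stops darker from the aperture: f/8 → f/11 → f/16 → f/22 → f/32.

f/32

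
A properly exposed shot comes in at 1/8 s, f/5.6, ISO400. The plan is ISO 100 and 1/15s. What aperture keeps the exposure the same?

f/2

ISO: 400 → 200 → 100 — 2 stops lower (darker).
Shutter speed: 1/8 → 1/15 — 1 stop faster (darker).
Net change so far: 3 stops darker. Offset with the aperture: f/5.6 → f/4 → f/2.8 → f/2.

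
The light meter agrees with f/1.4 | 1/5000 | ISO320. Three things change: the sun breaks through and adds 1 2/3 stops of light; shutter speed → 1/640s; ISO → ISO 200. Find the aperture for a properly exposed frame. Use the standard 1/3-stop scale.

Scene light: 1 2/3 stops brighter.
Shutter speed: 1/5000 → 1/4000 → 1/3200 → 1/2500 → 1/2000 → 1/1600 → 1/1250 → 1/1000 → 1/800 → 1/640 — 3 stops slower (brighter).
ISO: 320 → 250 → 200 — 2/3 stop lower (darker).
Net so far: 4 stops brighter. Aperture: f/1.4 → f/1.6 → f/1.8 → f/2 → f/2.2 → f/2.5 → f/2.8 → f/3.2 → f/3.5 → f/4 → f/4.5 → f/5 → f/5.6.

f/5.6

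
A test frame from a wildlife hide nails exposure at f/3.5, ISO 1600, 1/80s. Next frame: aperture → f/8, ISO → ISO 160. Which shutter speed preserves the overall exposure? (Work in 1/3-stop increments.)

0.6 s

Aperture: f/3.5 → f/4 → f/4.5 → f/5 → f/5.6 → f/6.3 → f/7.1 → f/8 — 2 1/3 stops stopped down (darker).
ISO: 1600 → 1250 → 1000 → 800 → 640 → 500 → 400 → 320 → 250 → 200 → 160 — 3 1/3 stops dropped (darker).
Net change so far: 5 2/3 stops darker. Offset with the shutter speed: 1/80 → 1/60 → 1/50 → 1/40 → 1/30 → 1/25 → 1/20 → 1/15 → 1/13 → 1/10 → 1/8 → 1/6 → 1/5 → 1/4 → 0.3 → 0.4 → 0.5 → 0.6.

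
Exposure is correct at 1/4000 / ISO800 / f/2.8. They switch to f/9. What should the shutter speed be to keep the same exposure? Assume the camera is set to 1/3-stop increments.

Aperture: f/2.8 → f/3.2 → f/3.5 → f/4 → f/4.5 → f/5 → f/5.6 → f/6.3 → f/7.1 → f/8 → f/9 — 3 1/3 stops smaller aperture (darker).
Need 3 1/3 stops brighter from the shutter speed: 1/4000 → 1/3200 → 1/2500 → 1/2000 → 1/1600 → 1/1250 → 1/1000 → 1/800 → 1/640 → 1/500 → 1/400.

1/400s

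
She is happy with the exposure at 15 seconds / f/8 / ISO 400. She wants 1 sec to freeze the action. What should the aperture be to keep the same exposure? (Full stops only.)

Shutter speed: 15 → 8 → 4 → 2 → 1 — 4 stops shorter (darker).
Need 4 stops brighter from the aperture: f/8 → f/5.6 → f/4 → f/2.8 → f/2.

f/2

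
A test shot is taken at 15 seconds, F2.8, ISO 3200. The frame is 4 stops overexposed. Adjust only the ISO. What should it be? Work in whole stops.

ISO 200

Overexposed by 4 stops → need 4 stops darker.
ISO: 3200 → 1600 → 800 → 400 → 200.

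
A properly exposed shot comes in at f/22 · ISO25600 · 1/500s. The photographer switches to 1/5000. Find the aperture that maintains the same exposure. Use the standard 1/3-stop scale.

Shutter speed: 1/500 → 1/640 → 1/800 → 1/1000 → 1/1250 → 1/1600 → 1/2000 → 1/2500 → 1/3200 → 1/4000 → 1/5000 — 3 1/3 stops faster (darker).
Need 3 1/3 stops brighter from the aperture: f/22 → f/20 → f/18 → f/16 → f/14 → f/13 → f/11 → f/10 → f/9 → f/8 → f/7.1.

f/7.1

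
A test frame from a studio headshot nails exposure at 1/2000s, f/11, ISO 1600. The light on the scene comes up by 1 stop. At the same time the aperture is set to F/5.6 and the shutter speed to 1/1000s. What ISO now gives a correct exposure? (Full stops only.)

ISO 100

Scene light: 1 stop brighter.
Aperture: f/11 → f/8 → f/5.6 — 2 stops wider (brighter).
Shutter speed: 1/2000 → 1/1000 — 1 stop longer (brighter).
Net so far: 4 stops brighter. ISO: 1600 → 800 → 400 → 200 → 100.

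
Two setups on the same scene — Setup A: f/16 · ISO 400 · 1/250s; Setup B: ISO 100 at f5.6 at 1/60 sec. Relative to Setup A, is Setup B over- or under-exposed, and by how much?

3 stops brighter

Aperture: f/16 → f/11 → f/8 → f/5.6 — 3 stops wider (brighter).
Shutter speed: 1/250 → 1/125 → 1/60 — 2 stops slower (brighter).
ISO: 400 → 200 → 100 — 2 stops dropped (darker).
Net: +3 +2 −2 = +3 stops.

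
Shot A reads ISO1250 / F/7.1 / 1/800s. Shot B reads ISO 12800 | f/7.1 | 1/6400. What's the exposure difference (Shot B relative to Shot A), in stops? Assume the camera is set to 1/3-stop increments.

Aperture: unchanged.
Shutter speed: 1/800 → 1/1000 → 1/1250 → 1/1600 → 1/2000 → 1/2500 → 1/3200 → 1/4000 → 1/5000 → 1/6400 — 3 stops faster (darker).
ISO: 1250 → 1600 → 2000 → 2500 → 3200 → 4000 → 5000 → 6400 → 8000 → 10000 → 12800 — 3 1/3 stops raised (brighter).
Net: −3 +3 1/3 = +1/3 stops.

1/3 stop brighter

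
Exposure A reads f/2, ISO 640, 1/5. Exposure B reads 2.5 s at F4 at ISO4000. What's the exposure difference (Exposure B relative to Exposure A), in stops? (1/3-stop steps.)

4 1/3 stops brighter

Aperture: f/2 → f/2.2 → f/2.5 → f/2.8 → f/3.2 → f/3.5 → f/4 — 2 stops narrower (darker).
Shutter speed: 1/5 → 1/4 → 0.3 → 0.4 → 0.5 → 0.6 → 0.8 → 1 → 1.3 → 1.6 → 2 → 2.5 — 3 2/3 stops longer (brighter).
ISO: 640 → 800 → 1000 → 1250 → 1600 → 2000 → 2500 → 3200 → 4000 — 2 2/3 stops raised (brighter).
Net: −2 +3 2/3 +2 2/3 = +4 1/3 stops.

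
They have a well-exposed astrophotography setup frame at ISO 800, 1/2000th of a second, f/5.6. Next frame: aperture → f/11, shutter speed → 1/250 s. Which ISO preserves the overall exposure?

Aperture: f/5.6 → f/8 → f/11 — 2 stops smaller aperture (darker).
Shutter speed: 1/2000 → 1/1000 → 1/500 → 1/250 — 3 stops longer (brighter).
Net change so far: 1 stop brighter. Offset with the ISO: 800 → 400.

ISO 400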